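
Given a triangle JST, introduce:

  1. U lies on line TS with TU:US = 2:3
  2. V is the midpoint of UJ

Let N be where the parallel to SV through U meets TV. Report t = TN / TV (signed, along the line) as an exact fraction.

Choose coordinates J = (0, 0), S = (1, 0), T = (0, 1).
1. U lies on line TS with TU:US = 2:3 ⇒ U = (2/5, 3/5)
2. V is the midpoint of UJ ⇒ V = (1/5, 3/10)
through U parallel to SV: direction (-4/5, 3/10); meets TV at N = (2/25, 18/25)
N = T + t·(V−T) with t = 2/5

t = 2/5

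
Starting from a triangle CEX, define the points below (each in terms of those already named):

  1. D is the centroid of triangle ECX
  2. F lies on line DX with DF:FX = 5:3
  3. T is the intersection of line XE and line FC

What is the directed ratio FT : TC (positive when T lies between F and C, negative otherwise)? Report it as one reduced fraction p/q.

Work in coordinates with C = (0, 0), E = (1, 0), X = (0, 1).
1. D is the centroid of triangle ECX ⇒ D = (1/3, 1/3)
2. F lies on line DX with DF:FX = 5:3 ⇒ F = (1/8, 3/4)
3. T is the intersection of line XE and line FC ⇒ T = (1/7, 6/7)
T = F + t·(C−F) with t = -1/7, so FT:TC = t:(1−t) = -1/7:8/7

FT:TC = -1/8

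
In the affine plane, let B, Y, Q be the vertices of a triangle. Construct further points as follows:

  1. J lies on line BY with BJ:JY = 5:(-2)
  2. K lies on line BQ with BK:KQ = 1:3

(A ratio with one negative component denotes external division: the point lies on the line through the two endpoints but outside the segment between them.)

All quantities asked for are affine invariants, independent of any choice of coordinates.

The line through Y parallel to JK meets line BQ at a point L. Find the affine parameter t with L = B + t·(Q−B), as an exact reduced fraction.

t = 3/20

Set B = (0, 0), Y = (1, 0), Q = (0, 1); any affine frame gives the same invariant.
1. J lies on line BY with BJ:JY = 5:(-2) ⇒ J = (5/3, 0)
2. K lies on line BQ with BK:KQ = 1:3 ⇒ K = (0, 1/4)
through Y parallel to JK: direction (-5/3, 1/4); meets BQ at L = (0, 3/20)
L = B + t·(Q−B) with t = 3/20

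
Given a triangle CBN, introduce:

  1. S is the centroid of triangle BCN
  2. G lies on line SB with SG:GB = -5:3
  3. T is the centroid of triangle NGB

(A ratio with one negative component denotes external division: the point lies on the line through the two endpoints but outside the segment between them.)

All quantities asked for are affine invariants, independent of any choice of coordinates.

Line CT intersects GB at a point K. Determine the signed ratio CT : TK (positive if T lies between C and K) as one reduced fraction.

Set C = (0, 0), B = (1, 0), N = (0, 1); any affine frame gives the same invariant.
1. S is the centroid of triangle BCN ⇒ S = (1/3, 1/3)
2. G lies on line SB with SG:GB = -5:3 ⇒ G = (2, -1/2)
3. T is the centroid of triangle NGB ⇒ T = (1, 1/6)
line CT meets GB at K = (3/4, 1/8)
T = C + t·(K−C) with t = 4/3, so CT:TK = 4/3:-1/3

CT:TK = -4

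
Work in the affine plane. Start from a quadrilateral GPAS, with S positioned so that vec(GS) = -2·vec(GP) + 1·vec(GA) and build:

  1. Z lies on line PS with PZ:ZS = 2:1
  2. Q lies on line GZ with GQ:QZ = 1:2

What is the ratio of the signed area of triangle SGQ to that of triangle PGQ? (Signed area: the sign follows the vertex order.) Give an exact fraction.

[SGQ]:[PGQ] = -1/2

Choose coordinates G = (0, 0), P = (1, 0), A = (0, 1), S = (-2, 1).
1. Z lies on line PS with PZ:ZS = 2:1 ⇒ Z = (-1, 2/3)
2. Q lies on line GZ with GQ:QZ = 1:2 ⇒ Q = (-1/3, 2/9)
2·[SGQ] = 1/9, 2·[PGQ] = -2/9
[SGQ]:[PGQ] = 1/9:-2/9 = -1/2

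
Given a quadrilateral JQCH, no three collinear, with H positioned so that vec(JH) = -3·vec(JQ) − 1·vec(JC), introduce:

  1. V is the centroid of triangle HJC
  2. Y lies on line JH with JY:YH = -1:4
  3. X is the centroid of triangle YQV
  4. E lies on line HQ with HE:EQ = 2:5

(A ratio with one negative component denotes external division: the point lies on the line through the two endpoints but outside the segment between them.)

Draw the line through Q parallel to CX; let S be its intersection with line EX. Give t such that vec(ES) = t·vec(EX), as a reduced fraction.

t = 5/4

Assign J = (0, 0), Q = (1, 0), C = (0, 1), H = (-3, -1) — the answer is frame-independent, so this choice is without loss of generality.
1. V is the centroid of triangle HJC ⇒ V = (-1, 0)
2. Y lies on line JH with JY:YH = -1:4 ⇒ Y = (1, 1/3)
3. X is the centroid of triangle YQV ⇒ X = (1/3, 1/9)
4. E lies on line HQ with HE:EQ = 2:5 ⇒ E = (-13/7, -5/7)
through Q parallel to CX: direction (1/3, -8/9); meets EX at S = (37/42, 20/63)
S = E + t·(X−E) with t = 5/4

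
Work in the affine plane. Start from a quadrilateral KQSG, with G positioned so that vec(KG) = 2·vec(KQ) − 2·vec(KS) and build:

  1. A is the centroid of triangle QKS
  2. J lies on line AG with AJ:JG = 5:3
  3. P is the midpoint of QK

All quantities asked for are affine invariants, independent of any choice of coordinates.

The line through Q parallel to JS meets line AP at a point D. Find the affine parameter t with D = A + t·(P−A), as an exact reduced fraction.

Assign K = (0, 0), Q = (1, 0), S = (0, 1), G = (2, -2) — the answer is frame-independent, so this choice is without loss of generality.
1. A is the centroid of triangle QKS ⇒ A = (1/3, 1/3)
2. J lies on line AG with AJ:JG = 5:3 ⇒ J = (11/8, -9/8)
3. P is the midpoint of QK ⇒ P = (1/2, 0)
through Q parallel to JS: direction (-11/8, 17/8); meets AP at D = (-6/5, 17/5)
D = A + t·(P−A) with t = -46/5

t = -46/5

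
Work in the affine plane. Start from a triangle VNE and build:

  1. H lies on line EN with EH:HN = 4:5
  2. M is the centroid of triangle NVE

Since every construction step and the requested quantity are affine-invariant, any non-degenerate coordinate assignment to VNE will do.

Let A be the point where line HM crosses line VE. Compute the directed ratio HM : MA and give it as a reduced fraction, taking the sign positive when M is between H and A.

Choose coordinates V = (0, 0), N = (1, 0), E = (0, 1).
1. H lies on line EN with EH:HN = 4:5 ⇒ H = (4/9, 5/9)
2. M is the centroid of triangle NVE ⇒ M = (1/3, 1/3)
line HM meets VE at A = (0, -1/3)
M = H + t·(A−H) with t = 1/4, so HM:MA = 1/4:3/4

HM:MA = 1/3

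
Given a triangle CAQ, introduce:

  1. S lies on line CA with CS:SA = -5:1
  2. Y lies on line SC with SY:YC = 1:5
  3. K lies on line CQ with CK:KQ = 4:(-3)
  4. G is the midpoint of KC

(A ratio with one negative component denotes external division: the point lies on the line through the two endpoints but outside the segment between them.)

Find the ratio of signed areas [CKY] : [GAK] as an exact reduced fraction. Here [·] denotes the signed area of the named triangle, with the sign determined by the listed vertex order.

[CKY]:[GAK] = -25/12

Assign C = (0, 0), A = (1, 0), Q = (0, 1) — the answer is frame-independent, so this choice is without loss of generality.
1. S lies on line CA with CS:SA = -5:1 ⇒ S = (5/4, 0)
2. Y lies on line SC with SY:YC = 1:5 ⇒ Y = (25/24, 0)
3. K lies on line CQ with CK:KQ = 4:(-3) ⇒ K = (0, 4)
4. G is the midpoint of KC ⇒ G = (0, 2)
2·[CKY] = -25/6, 2·[GAK] = 2
[CKY]:[GAK] = -25/6:2 = -25/12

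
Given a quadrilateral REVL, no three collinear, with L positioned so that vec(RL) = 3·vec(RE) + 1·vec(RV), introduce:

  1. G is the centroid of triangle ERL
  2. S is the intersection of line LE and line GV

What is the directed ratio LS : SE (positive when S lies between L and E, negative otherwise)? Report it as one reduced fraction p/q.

Set R = (0, 0), E = (1, 0), V = (0, 1), L = (3, 1); any affine frame gives the same invariant.
1. G is the centroid of triangle ERL ⇒ G = (4/3, 1/3)
2. S is the intersection of line LE and line GV ⇒ S = (3/2, 1/4)
S = L + t·(E−L) with t = 3/4, so LS:SE = t:(1−t) = 3/4:1/4

LS:SE = 3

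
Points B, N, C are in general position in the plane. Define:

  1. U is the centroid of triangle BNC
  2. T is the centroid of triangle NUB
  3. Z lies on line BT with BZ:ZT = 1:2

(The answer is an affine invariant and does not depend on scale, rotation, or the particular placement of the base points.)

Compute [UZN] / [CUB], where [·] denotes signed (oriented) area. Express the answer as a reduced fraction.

Assign B = (0, 0), N = (1, 0), C = (0, 1) — the answer is frame-independent, so this choice is without loss of generality.
1. U is the centroid of triangle BNC ⇒ U = (1/3, 1/3)
2. T is the centroid of triangle NUB ⇒ T = (4/9, 1/9)
3. Z lies on line BT with BZ:ZT = 1:2 ⇒ Z = (4/27, 1/27)
2·[UZN] = 7/27, 2·[CUB] = -1/3
[UZN]:[CUB] = 7/27:-1/3 = -7/9

[UZN]:[CUB] = -7/9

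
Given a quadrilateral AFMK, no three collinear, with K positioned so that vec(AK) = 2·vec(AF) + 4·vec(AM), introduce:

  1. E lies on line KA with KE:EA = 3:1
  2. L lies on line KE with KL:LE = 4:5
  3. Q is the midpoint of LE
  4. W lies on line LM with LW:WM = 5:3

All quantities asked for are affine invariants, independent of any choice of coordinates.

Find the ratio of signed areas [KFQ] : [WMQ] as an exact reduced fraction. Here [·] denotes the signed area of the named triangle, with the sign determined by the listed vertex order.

[KFQ]:[WMQ] = -208/15

Choose coordinates A = (0, 0), F = (1, 0), M = (0, 1), K = (2, 4).
1. E lies on line KA with KE:EA = 3:1 ⇒ E = (1/2, 1)
2. L lies on line KE with KL:LE = 4:5 ⇒ L = (4/3, 8/3)
3. Q is the midpoint of LE ⇒ Q = (11/12, 11/6)
4. W lies on line LM with LW:WM = 5:3 ⇒ W = (1/2, 13/8)
2·[KFQ] = -13/6, 2·[WMQ] = 5/32
[KFQ]:[WMQ] = -13/6:5/32 = -208/15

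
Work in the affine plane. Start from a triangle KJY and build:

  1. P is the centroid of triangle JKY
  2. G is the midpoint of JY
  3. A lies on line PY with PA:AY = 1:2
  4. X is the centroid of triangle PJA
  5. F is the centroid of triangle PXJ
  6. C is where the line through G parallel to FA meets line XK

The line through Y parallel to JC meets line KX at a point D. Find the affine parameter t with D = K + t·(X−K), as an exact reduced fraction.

Work in coordinates with K = (0, 0), J = (1, 0), Y = (0, 1).
1. P is the centroid of triangle JKY ⇒ P = (1/3, 1/3)
2. G is the midpoint of JY ⇒ G = (1/2, 1/2)
3. A lies on line PY with PA:AY = 1:2 ⇒ A = (2/9, 5/9)
4. X is the centroid of triangle PJA ⇒ X = (14/27, 8/27)
5. F is the centroid of triangle PXJ ⇒ F = (50/81, 17/81)
6. C is where the line through G parallel to FA meets line XK ⇒ C = (35/54, 10/27)
through Y parallel to JC: direction (-19/54, 10/27); meets KX at D = (133/216, 19/54)
D = K + t·(X−K) with t = 19/16

t = 19/16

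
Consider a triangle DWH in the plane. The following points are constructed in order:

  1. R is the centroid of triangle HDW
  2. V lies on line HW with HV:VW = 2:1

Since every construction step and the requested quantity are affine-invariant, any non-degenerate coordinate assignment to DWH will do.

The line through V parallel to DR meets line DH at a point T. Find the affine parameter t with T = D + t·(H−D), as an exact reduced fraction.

Work in coordinates with D = (0, 0), W = (1, 0), H = (0, 1).
1. R is the centroid of triangle HDW ⇒ R = (1/3, 1/3)
2. V lies on line HW with HV:VW = 2:1 ⇒ V = (2/3, 1/3)
through V parallel to DR: direction (1/3, 1/3); meets DH at T = (0, -1/3)
T = D + t·(H−D) with t = -1/3

t = -1/3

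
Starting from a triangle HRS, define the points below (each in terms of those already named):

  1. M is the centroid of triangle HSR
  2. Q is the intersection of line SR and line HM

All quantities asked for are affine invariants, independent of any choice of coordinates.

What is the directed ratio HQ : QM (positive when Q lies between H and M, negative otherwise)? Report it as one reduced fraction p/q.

HQ:QM = -3

Work in coordinates with H = (0, 0), R = (1, 0), S = (0, 1).
1. M is the centroid of triangle HSR ⇒ M = (1/3, 1/3)
2. Q is the intersection of line SR and line HM ⇒ Q = (1/2, 1/2)
Q = H + t·(M−H) with t = 3/2, so HQ:QM = t:(1−t) = 3/2:-1/2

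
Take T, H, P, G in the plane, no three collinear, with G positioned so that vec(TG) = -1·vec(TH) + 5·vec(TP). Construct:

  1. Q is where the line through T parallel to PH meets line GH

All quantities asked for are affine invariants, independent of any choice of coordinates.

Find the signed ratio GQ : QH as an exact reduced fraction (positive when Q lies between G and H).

GQ:QH = -4

Set T = (0, 0), H = (1, 0), P = (0, 1), G = (-1, 5); any affine frame gives the same invariant.
1. Q is where the line through T parallel to PH meets line GH ⇒ Q = (5/3, -5/3)
Q = G + t·(H−G) with t = 4/3, so GQ:QH = t:(1−t) = 4/3:-1/3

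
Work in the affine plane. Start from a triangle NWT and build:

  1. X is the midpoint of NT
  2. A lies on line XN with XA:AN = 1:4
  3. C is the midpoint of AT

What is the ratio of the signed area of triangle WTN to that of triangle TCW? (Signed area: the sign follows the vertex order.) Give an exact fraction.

[WTN]:[TCW] = 10/3

Assign N = (0, 0), W = (1, 0), T = (0, 1) — the answer is frame-independent, so this choice is without loss of generality.
1. X is the midpoint of NT ⇒ X = (0, 1/2)
2. A lies on line XN with XA:AN = 1:4 ⇒ A = (0, 2/5)
3. C is the midpoint of AT ⇒ C = (0, 7/10)
2·[WTN] = 1, 2·[TCW] = 3/10
[WTN]:[TCW] = 1:3/10 = 10/3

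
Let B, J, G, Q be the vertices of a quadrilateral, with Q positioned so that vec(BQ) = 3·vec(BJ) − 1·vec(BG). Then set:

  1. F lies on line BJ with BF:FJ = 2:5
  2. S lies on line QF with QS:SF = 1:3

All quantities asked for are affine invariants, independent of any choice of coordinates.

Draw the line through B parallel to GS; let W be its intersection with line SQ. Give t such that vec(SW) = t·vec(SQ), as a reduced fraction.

t = -65/17

Assign B = (0, 0), J = (1, 0), G = (0, 1), Q = (3, -1) — the answer is frame-independent, so this choice is without loss of generality.
1. F lies on line BJ with BF:FJ = 2:5 ⇒ F = (2/7, 0)
2. S lies on line QF with QS:SF = 1:3 ⇒ S = (65/28, -3/4)
through B parallel to GS: direction (65/28, -7/4); meets SQ at W = (-65/238, 7/34)
W = S + t·(Q−S) with t = -65/17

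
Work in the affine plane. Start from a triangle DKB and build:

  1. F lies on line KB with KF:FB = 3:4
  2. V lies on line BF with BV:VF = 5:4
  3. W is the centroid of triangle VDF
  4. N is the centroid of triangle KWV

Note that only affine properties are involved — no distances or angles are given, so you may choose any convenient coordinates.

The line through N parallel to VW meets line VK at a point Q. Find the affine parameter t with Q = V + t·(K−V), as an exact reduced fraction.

Assign D = (0, 0), K = (1, 0), B = (0, 1) — the answer is frame-independent, so this choice is without loss of generality.
1. F lies on line KB with KF:FB = 3:4 ⇒ F = (4/7, 3/7)
2. V lies on line BF with BV:VF = 5:4 ⇒ V = (20/63, 43/63)
3. W is the centroid of triangle VDF ⇒ W = (8/27, 10/27)
4. N is the centroid of triangle KWV ⇒ N = (305/567, 199/567)
through N parallel to VW: direction (-4/189, -59/189); meets VK at Q = (103/189, 86/189)
Q = V + t·(K−V) with t = 1/3

t = 1/3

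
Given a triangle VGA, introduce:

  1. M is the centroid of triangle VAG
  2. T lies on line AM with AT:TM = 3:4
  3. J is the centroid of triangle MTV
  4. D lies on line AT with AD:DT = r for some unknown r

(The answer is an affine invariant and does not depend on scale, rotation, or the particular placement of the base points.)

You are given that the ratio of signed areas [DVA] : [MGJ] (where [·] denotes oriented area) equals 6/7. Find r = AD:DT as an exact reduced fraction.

r = 2/5

Set V = (0, 0), G = (1, 0), A = (0, 1); any affine frame gives the same invariant.
1. M is the centroid of triangle VAG ⇒ M = (1/3, 1/3)
2. T lies on line AM with AT:TM = 3:4 ⇒ T = (1/7, 5/7)
3. J is the centroid of triangle MTV ⇒ J = (10/63, 22/63)
4. With AD:DT = r, write λ = r/(r+1) so D = A + λ·(T−A); D is affine-linear in λ
Every point depending on D is an affine combination of D and λ-independent points, so each such coordinate is linear in λ; the λ² term in each signed area is a multiple of (T−A)×(T−A) = 0, so 2·[DVA] and 2·[MGJ] are each linear in λ. Evaluating at λ=0 and λ=1:
  2·[DVA] = -1/7·λ,   2·[MGJ] = -1/21
So [DVA]:[MGJ] = (-1/7·λ) / (-1/21). Setting this equal to 6/7:
  -1/7·λ = 6/7·(-1/21)  ⇒  λ = 2/7
Then r = λ/(1−λ) = (2/7)/(5/7) = 2/5. Check: with r = 2/5, D = (2/49, 45/49) and [DVA]:[MGJ] = 6/7 as required.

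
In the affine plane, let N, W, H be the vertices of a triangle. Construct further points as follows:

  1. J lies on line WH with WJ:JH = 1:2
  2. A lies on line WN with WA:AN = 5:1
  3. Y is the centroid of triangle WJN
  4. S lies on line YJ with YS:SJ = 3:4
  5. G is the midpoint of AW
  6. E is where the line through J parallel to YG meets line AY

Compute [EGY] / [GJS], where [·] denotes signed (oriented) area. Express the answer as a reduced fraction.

Assign N = (0, 0), W = (1, 0), H = (0, 1) — the answer is frame-independent, so this choice is without loss of generality.
1. J lies on line WH with WJ:JH = 1:2 ⇒ J = (2/3, 1/3)
2. A lies on line WN with WA:AN = 5:1 ⇒ A = (1/6, 0)
3. Y is the centroid of triangle WJN ⇒ Y = (5/9, 1/9)
4. S lies on line YJ with YS:SJ = 3:4 ⇒ S = (38/63, 13/63)
5. G is the midpoint of AW ⇒ G = (7/12, 0)
6. E is where the line through J parallel to YG meets line AY ⇒ E = (32/45, 7/45)
2·[EGY] = -1/54, 2·[GJS] = 2/189
[EGY]:[GJS] = -1/54:2/189 = -7/4

[EGY]:[GJS] = -7/4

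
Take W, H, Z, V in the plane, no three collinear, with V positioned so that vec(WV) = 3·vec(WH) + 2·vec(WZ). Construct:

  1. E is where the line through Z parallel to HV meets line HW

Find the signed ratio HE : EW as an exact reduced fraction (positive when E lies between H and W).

Set W = (0, 0), H = (1, 0), Z = (0, 1), V = (3, 2); any affine frame gives the same invariant.
1. E is where the line through Z parallel to HV meets line HW ⇒ E = (-1, 0)
E = H + t·(W−H) with t = 2, so HE:EW = t:(1−t) = 2:-1

HE:EW = -2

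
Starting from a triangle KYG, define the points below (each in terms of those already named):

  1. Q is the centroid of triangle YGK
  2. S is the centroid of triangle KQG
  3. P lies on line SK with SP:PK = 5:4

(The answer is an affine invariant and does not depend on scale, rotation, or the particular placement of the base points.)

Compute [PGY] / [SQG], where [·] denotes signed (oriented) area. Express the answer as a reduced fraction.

[PGY]:[SQG] = -61/9

Set K = (0, 0), Y = (1, 0), G = (0, 1); any affine frame gives the same invariant.
1. Q is the centroid of triangle YGK ⇒ Q = (1/3, 1/3)
2. S is the centroid of triangle KQG ⇒ S = (1/9, 4/9)
3. P lies on line SK with SP:PK = 5:4 ⇒ P = (4/81, 16/81)
2·[PGY] = -61/81, 2·[SQG] = 1/9
[PGY]:[SQG] = -61/81:1/9 = -61/9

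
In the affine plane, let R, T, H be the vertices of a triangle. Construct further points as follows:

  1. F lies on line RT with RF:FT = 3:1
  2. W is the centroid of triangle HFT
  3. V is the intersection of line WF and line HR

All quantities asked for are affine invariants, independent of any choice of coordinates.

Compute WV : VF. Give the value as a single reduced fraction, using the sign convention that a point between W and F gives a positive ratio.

Work in coordinates with R = (0, 0), T = (1, 0), H = (0, 1).
1. F lies on line RT with RF:FT = 3:1 ⇒ F = (3/4, 0)
2. W is the centroid of triangle HFT ⇒ W = (7/12, 1/3)
3. V is the intersection of line WF and line HR ⇒ V = (0, 3/2)
V = W + t·(F−W) with t = -7/2, so WV:VF = t:(1−t) = -7/2:9/2

WV:VF = -7/9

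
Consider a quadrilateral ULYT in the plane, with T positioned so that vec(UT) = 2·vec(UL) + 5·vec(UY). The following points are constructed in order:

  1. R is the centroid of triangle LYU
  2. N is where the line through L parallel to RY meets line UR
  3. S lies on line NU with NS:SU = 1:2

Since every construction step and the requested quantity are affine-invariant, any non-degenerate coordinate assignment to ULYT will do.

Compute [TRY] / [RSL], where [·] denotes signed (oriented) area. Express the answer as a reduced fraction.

Work in coordinates with U = (0, 0), L = (1, 0), Y = (0, 1), T = (2, 5).
1. R is the centroid of triangle LYU ⇒ R = (1/3, 1/3)
2. N is where the line through L parallel to RY meets line UR ⇒ N = (2/3, 2/3)
3. S lies on line NU with NS:SU = 1:2 ⇒ S = (4/9, 4/9)
2·[TRY] = -8/3, 2·[RSL] = -1/9
[TRY]:[RSL] = -8/3:-1/9 = 24

[TRY]:[RSL] = 24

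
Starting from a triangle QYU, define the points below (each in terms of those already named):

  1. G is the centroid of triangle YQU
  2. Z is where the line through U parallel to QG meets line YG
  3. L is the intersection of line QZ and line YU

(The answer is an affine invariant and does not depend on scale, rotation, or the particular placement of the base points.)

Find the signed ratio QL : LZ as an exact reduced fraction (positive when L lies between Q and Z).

Choose coordinates Q = (0, 0), Y = (1, 0), U = (0, 1).
1. G is the centroid of triangle YQU ⇒ G = (1/3, 1/3)
2. Z is where the line through U parallel to QG meets line YG ⇒ Z = (-1/3, 2/3)
3. L is the intersection of line QZ and line YU ⇒ L = (-1, 2)
L = Q + t·(Z−Q) with t = 3, so QL:LZ = t:(1−t) = 3:-2

QL:LZ = -3/2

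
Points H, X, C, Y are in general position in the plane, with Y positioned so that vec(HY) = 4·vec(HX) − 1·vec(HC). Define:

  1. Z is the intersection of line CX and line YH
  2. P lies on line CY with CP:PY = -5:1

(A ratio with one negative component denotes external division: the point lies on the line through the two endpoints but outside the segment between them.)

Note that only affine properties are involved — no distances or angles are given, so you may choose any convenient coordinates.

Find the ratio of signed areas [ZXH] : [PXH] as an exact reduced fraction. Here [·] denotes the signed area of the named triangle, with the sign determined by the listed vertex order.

[ZXH]:[PXH] = 2/9

Assign H = (0, 0), X = (1, 0), C = (0, 1), Y = (4, -1) — the answer is frame-independent, so this choice is without loss of generality.
1. Z is the intersection of line CX and line YH ⇒ Z = (4/3, -1/3)
2. P lies on line CY with CP:PY = -5:1 ⇒ P = (5, -3/2)
2·[ZXH] = 1/3, 2·[PXH] = 3/2
[ZXH]:[PXH] = 1/3:3/2 = 2/9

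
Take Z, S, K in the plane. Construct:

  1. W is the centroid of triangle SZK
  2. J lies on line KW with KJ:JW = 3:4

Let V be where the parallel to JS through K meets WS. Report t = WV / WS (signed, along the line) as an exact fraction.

Assign Z = (0, 0), S = (1, 0), K = (0, 1) — the answer is frame-independent, so this choice is without loss of generality.
1. W is the centroid of triangle SZK ⇒ W = (1/3, 1/3)
2. J lies on line KW with KJ:JW = 3:4 ⇒ J = (1/7, 5/7)
through K parallel to JS: direction (6/7, -5/7); meets WS at V = (3/2, -1/4)
V = W + t·(S−W) with t = 7/4

t = 7/4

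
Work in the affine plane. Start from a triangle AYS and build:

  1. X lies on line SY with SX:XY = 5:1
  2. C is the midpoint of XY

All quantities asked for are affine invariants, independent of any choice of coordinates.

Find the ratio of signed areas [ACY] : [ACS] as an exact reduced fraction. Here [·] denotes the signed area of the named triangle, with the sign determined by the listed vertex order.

Assign A = (0, 0), Y = (1, 0), S = (0, 1) — the answer is frame-independent, so this choice is without loss of generality.
1. X lies on line SY with SX:XY = 5:1 ⇒ X = (5/6, 1/6)
2. C is the midpoint of XY ⇒ C = (11/12, 1/12)
2·[ACY] = -1/12, 2·[ACS] = 11/12
[ACY]:[ACS] = -1/12:11/12 = -1/11

[ACY]:[ACS] = -1/11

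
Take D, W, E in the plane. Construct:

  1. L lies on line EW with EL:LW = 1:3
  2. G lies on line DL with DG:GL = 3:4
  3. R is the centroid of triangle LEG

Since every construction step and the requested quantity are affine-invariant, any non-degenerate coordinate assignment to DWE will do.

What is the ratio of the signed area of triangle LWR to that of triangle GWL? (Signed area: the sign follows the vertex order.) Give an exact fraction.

[LWR]:[GWL] = -1/3

Set D = (0, 0), W = (1, 0), E = (0, 1); any affine frame gives the same invariant.
1. L lies on line EW with EL:LW = 1:3 ⇒ L = (1/4, 3/4)
2. G lies on line DL with DG:GL = 3:4 ⇒ G = (3/28, 9/28)
3. R is the centroid of triangle LEG ⇒ R = (5/42, 29/42)
2·[LWR] = -1/7, 2·[GWL] = 3/7
[LWR]:[GWL] = -1/7:3/7 = -1/3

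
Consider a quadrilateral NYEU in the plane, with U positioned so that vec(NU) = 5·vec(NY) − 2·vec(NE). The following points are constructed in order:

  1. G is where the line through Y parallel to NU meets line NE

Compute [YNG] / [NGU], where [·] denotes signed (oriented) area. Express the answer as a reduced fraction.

[YNG]:[NGU] = 1/5

Choose coordinates N = (0, 0), Y = (1, 0), E = (0, 1), U = (5, -2).
1. G is where the line through Y parallel to NU meets line NE ⇒ G = (0, 2/5)
2·[YNG] = -2/5, 2·[NGU] = -2
[YNG]:[NGU] = -2/5:-2 = 1/5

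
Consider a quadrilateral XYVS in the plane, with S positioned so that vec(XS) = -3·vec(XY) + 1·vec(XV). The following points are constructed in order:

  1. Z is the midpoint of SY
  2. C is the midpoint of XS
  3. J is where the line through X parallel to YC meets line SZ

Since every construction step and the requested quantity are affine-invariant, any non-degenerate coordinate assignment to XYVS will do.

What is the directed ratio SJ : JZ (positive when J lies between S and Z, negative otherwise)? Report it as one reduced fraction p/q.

SJ:JZ = -4/3

Work in coordinates with X = (0, 0), Y = (1, 0), V = (0, 1), S = (-3, 1).
1. Z is the midpoint of SY ⇒ Z = (-1, 1/2)
2. C is the midpoint of XS ⇒ C = (-3/2, 1/2)
3. J is where the line through X parallel to YC meets line SZ ⇒ J = (5, -1)
J = S + t·(Z−S) with t = 4, so SJ:JZ = t:(1−t) = 4:-3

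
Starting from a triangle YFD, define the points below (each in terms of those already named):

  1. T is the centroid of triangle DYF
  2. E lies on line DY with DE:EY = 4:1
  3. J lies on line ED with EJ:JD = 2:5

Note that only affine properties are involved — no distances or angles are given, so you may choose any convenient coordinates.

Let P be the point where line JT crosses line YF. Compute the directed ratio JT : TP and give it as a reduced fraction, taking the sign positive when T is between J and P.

JT:TP = 2/7

Choose coordinates Y = (0, 0), F = (1, 0), D = (0, 1).
1. T is the centroid of triangle DYF ⇒ T = (1/3, 1/3)
2. E lies on line DY with DE:EY = 4:1 ⇒ E = (0, 1/5)
3. J lies on line ED with EJ:JD = 2:5 ⇒ J = (0, 3/7)
line JT meets YF at P = (3/2, 0)
T = J + t·(P−J) with t = 2/9, so JT:TP = 2/9:7/9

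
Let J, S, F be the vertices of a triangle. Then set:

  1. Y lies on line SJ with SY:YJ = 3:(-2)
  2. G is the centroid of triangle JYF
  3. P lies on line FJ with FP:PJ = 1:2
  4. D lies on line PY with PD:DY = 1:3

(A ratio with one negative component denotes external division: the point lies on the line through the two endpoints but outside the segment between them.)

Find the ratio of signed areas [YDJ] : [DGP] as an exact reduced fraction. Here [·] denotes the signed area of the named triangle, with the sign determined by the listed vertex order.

Assign J = (0, 0), S = (1, 0), F = (0, 1) — the answer is frame-independent, so this choice is without loss of generality.
1. Y lies on line SJ with SY:YJ = 3:(-2) ⇒ Y = (-2, 0)
2. G is the centroid of triangle JYF ⇒ G = (-2/3, 1/3)
3. P lies on line FJ with FP:PJ = 1:2 ⇒ P = (0, 2/3)
4. D lies on line PY with PD:DY = 1:3 ⇒ D = (-1/2, 1/2)
2·[YDJ] = -1, 2·[DGP] = 1/18
[YDJ]:[DGP] = -1:1/18 = -18

[YDJ]:[DGP] = -18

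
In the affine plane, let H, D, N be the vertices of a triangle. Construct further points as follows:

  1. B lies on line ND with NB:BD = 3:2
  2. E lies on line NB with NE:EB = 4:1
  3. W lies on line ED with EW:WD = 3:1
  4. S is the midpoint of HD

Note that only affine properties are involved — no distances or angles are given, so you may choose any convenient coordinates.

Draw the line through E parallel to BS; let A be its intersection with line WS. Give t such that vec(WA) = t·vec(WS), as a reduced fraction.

Work in coordinates with H = (0, 0), D = (1, 0), N = (0, 1).
1. B lies on line ND with NB:BD = 3:2 ⇒ B = (3/5, 2/5)
2. E lies on line NB with NE:EB = 4:1 ⇒ E = (12/25, 13/25)
3. W lies on line ED with EW:WD = 3:1 ⇒ W = (87/100, 13/100)
4. S is the midpoint of HD ⇒ S = (1/2, 0)
through E parallel to BS: direction (-1/10, -2/5); meets WS at A = (151/450, -13/225)
A = W + t·(S−W) with t = 13/9

t = 13/9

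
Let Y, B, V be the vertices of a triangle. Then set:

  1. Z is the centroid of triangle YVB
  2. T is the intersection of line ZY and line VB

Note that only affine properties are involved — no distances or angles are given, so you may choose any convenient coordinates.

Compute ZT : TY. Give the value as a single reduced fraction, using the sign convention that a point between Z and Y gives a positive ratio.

Assign Y = (0, 0), B = (1, 0), V = (0, 1) — the answer is frame-independent, so this choice is without loss of generality.
1. Z is the centroid of triangle YVB ⇒ Z = (1/3, 1/3)
2. T is the intersection of line ZY and line VB ⇒ T = (1/2, 1/2)
T = Z + t·(Y−Z) with t = -1/2, so ZT:TY = t:(1−t) = -1/2:3/2

ZT:TY = -1/3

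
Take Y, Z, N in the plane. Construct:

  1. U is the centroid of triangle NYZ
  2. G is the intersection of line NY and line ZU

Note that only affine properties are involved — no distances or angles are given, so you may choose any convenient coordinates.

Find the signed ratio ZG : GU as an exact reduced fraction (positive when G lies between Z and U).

ZG:GU = -3

Set Y = (0, 0), Z = (1, 0), N = (0, 1); any affine frame gives the same invariant.
1. U is the centroid of triangle NYZ ⇒ U = (1/3, 1/3)
2. G is the intersection of line NY and line ZU ⇒ G = (0, 1/2)
G = Z + t·(U−Z) with t = 3/2, so ZG:GU = t:(1−t) = 3/2:-1/2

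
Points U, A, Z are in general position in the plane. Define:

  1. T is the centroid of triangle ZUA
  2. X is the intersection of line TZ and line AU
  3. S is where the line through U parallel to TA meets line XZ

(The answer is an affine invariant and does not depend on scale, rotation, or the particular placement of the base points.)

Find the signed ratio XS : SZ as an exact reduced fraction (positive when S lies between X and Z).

XS:SZ = -1/4

Choose coordinates U = (0, 0), A = (1, 0), Z = (0, 1).
1. T is the centroid of triangle ZUA ⇒ T = (1/3, 1/3)
2. X is the intersection of line TZ and line AU ⇒ X = (1/2, 0)
3. S is where the line through U parallel to TA meets line XZ ⇒ S = (2/3, -1/3)
S = X + t·(Z−X) with t = -1/3, so XS:SZ = t:(1−t) = -1/3:4/3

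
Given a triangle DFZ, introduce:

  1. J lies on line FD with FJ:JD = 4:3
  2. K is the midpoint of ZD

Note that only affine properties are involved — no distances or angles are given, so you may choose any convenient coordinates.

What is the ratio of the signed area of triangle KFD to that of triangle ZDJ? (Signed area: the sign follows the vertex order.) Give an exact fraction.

Work in coordinates with D = (0, 0), F = (1, 0), Z = (0, 1).
1. J lies on line FD with FJ:JD = 4:3 ⇒ J = (3/7, 0)
2. K is the midpoint of ZD ⇒ K = (0, 1/2)
2·[KFD] = -1/2, 2·[ZDJ] = 3/7
[KFD]:[ZDJ] = -1/2:3/7 = -7/6

[KFD]:[ZDJ] = -7/6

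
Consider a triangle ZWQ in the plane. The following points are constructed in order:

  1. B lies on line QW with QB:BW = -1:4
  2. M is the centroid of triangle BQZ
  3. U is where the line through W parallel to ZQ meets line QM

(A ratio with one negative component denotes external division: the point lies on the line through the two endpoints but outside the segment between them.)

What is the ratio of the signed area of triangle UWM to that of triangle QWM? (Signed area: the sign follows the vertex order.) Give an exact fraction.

Choose coordinates Z = (0, 0), W = (1, 0), Q = (0, 1).
1. B lies on line QW with QB:BW = -1:4 ⇒ B = (-1/3, 4/3)
2. M is the centroid of triangle BQZ ⇒ M = (-1/9, 7/9)
3. U is where the line through W parallel to ZQ meets line QM ⇒ U = (1, 3)
2·[UWM] = -10/3, 2·[QWM] = -1/3
[UWM]:[QWM] = -10/3:-1/3 = 10

[UWM]:[QWM] = 10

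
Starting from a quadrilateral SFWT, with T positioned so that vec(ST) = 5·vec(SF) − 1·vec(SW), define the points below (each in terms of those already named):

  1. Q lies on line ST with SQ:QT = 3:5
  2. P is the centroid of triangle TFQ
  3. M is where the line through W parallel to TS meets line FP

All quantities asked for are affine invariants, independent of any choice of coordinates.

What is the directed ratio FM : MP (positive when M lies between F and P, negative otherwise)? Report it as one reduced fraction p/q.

FM:MP = -6/7

Choose coordinates S = (0, 0), F = (1, 0), W = (0, 1), T = (5, -1).
1. Q lies on line ST with SQ:QT = 3:5 ⇒ Q = (15/8, -3/8)
2. P is the centroid of triangle TFQ ⇒ P = (21/8, -11/24)
3. M is where the line through W parallel to TS meets line FP ⇒ M = (-35/4, 11/4)
M = F + t·(P−F) with t = -6, so FM:MP = t:(1−t) = -6:7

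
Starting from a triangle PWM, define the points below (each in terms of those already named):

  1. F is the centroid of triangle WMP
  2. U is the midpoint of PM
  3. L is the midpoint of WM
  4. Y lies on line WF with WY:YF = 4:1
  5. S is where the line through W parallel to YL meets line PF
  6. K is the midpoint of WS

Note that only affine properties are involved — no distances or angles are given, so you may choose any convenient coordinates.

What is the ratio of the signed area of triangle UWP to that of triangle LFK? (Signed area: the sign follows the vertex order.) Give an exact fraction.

Work in coordinates with P = (0, 0), W = (1, 0), M = (0, 1).
1. F is the centroid of triangle WMP ⇒ F = (1/3, 1/3)
2. U is the midpoint of PM ⇒ U = (0, 1/2)
3. L is the midpoint of WM ⇒ L = (1/2, 1/2)
4. Y lies on line WF with WY:YF = 4:1 ⇒ Y = (7/15, 4/15)
5. S is where the line through W parallel to YL meets line PF ⇒ S = (7/6, 7/6)
6. K is the midpoint of WS ⇒ K = (13/12, 7/12)
2·[UWP] = -1/2, 2·[LFK] = 1/12
[UWP]:[LFK] = -1/2:1/12 = -6

[UWP]:[LFK] = -6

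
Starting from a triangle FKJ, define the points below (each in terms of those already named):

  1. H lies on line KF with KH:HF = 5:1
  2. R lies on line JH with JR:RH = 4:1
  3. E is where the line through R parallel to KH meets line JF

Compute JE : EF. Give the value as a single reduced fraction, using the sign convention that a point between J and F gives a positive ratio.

JE:EF = 4

Assign F = (0, 0), K = (1, 0), J = (0, 1) — the answer is frame-independent, so this choice is without loss of generality.
1. H lies on line KF with KH:HF = 5:1 ⇒ H = (1/6, 0)
2. R lies on line JH with JR:RH = 4:1 ⇒ R = (2/15, 1/5)
3. E is where the line through R parallel to KH meets line JF ⇒ E = (0, 1/5)
E = J + t·(F−J) with t = 4/5, so JE:EF = t:(1−t) = 4/5:1/5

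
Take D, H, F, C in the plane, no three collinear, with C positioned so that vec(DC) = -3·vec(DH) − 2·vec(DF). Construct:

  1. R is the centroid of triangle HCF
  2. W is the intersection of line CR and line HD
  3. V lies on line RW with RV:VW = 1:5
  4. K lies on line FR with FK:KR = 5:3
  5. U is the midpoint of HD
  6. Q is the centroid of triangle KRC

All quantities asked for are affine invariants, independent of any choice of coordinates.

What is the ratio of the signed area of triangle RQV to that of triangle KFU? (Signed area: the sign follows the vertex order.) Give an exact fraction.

Set D = (0, 0), H = (1, 0), F = (0, 1), C = (-3, -2); any affine frame gives the same invariant.
1. R is the centroid of triangle HCF ⇒ R = (-2/3, -1/3)
2. W is the intersection of line CR and line HD ⇒ W = (-1/5, 0)
3. V lies on line RW with RV:VW = 1:5 ⇒ V = (-53/90, -5/18)
4. K lies on line FR with FK:KR = 5:3 ⇒ K = (-5/12, 1/6)
5. U is the midpoint of HD ⇒ U = (1/2, 0)
6. Q is the centroid of triangle KRC ⇒ Q = (-49/36, -13/18)
2·[RQV] = -1/120, 2·[KFU] = -5/6
[RQV]:[KFU] = -1/120:-5/6 = 1/100

[RQV]:[KFU] = 1/100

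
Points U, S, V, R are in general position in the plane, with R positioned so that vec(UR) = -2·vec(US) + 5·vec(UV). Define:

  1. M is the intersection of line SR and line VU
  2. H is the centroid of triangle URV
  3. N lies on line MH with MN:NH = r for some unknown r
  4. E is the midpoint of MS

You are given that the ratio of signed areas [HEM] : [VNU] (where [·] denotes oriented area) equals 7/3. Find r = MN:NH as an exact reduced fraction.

Choose coordinates U = (0, 0), S = (1, 0), V = (0, 1), R = (-2, 5).
1. M is the intersection of line SR and line VU ⇒ M = (0, 5/3)
2. H is the centroid of triangle URV ⇒ H = (-2/3, 2)
3. With MN:NH = r, write λ = r/(r+1) so N = M + λ·(H−M); N is affine-linear in λ
4. E is the midpoint of MS ⇒ E = (1/2, 5/6)
Every point depending on N is an affine combination of N and λ-independent points, so each such coordinate is linear in λ; the λ² term in each signed area is a multiple of (H−M)×(H−M) = 0, so 2·[HEM] and 2·[VNU] are each linear in λ. Evaluating at λ=0 and λ=1:
  2·[HEM] = 7/18,   2·[VNU] = 2/3·λ
So [HEM]:[VNU] = (7/18) / (2/3·λ). Setting this equal to 7/3:
  7/18 = 7/3·(2/3·λ)  ⇒  λ = 1/4
Then r = λ/(1−λ) = (1/4)/(3/4) = 1/3. Check: with r = 1/3, N = (-1/6, 7/4) and [HEM]:[VNU] = 7/3 as required.

r = 1/3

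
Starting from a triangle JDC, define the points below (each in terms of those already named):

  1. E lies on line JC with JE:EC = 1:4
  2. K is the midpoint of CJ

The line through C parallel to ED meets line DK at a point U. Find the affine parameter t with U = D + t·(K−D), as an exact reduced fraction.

t = 8/3

Work in coordinates with J = (0, 0), D = (1, 0), C = (0, 1).
1. E lies on line JC with JE:EC = 1:4 ⇒ E = (0, 1/5)
2. K is the midpoint of CJ ⇒ K = (0, 1/2)
through C parallel to ED: direction (1, -1/5); meets DK at U = (-5/3, 4/3)
U = D + t·(K−D) with t = 8/3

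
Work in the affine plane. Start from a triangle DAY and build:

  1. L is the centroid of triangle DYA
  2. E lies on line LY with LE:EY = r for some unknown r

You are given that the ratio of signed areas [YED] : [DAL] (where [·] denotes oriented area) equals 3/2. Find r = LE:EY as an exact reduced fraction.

r = -5/3

Choose coordinates D = (0, 0), A = (1, 0), Y = (0, 1).
1. L is the centroid of triangle DYA ⇒ L = (1/3, 1/3)
2. With LE:EY = r, write λ = r/(r+1) so E = L + λ·(Y−L); E is affine-linear in λ
Every point depending on E is an affine combination of E and λ-independent points, so each such coordinate is linear in λ; the λ² term in each signed area is a multiple of (Y−L)×(Y−L) = 0, so 2·[YED] and 2·[DAL] are each linear in λ. Evaluating at λ=0 and λ=1:
  2·[YED] = 1/3·λ − 1/3,   2·[DAL] = 1/3
So [YED]:[DAL] = (1/3·λ − 1/3) / (1/3). Setting this equal to 3/2:
  1/3·λ − 1/3 = 3/2·(1/3)  ⇒  λ = 5/2
Then r = λ/(1−λ) = (5/2)/(-3/2) = -5/3. Check: with r = -5/3, E = (-1/2, 2) and [YED]:[DAL] = 3/2 as required.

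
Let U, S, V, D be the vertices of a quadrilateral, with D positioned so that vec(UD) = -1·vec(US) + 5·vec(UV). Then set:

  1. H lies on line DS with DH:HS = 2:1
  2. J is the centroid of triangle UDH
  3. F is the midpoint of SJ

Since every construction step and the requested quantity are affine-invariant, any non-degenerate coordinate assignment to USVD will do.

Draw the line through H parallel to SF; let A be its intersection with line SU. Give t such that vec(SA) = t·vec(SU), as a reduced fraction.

Work in coordinates with U = (0, 0), S = (1, 0), V = (0, 1), D = (-1, 5).
1. H lies on line DS with DH:HS = 2:1 ⇒ H = (1/3, 5/3)
2. J is the centroid of triangle UDH ⇒ J = (-2/9, 20/9)
3. F is the midpoint of SJ ⇒ F = (7/18, 10/9)
through H parallel to SF: direction (-11/18, 10/9); meets SU at A = (5/4, 0)
A = S + t·(U−S) with t = -1/4

t = -1/4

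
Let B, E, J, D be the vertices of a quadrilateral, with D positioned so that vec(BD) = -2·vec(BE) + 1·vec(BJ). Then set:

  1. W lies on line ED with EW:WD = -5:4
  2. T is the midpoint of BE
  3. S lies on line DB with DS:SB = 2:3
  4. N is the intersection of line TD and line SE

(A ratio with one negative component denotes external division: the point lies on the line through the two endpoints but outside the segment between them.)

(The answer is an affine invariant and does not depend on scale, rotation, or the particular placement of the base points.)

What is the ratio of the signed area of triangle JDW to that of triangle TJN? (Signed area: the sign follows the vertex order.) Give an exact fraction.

Set B = (0, 0), E = (1, 0), J = (0, 1), D = (-2, 1); any affine frame gives the same invariant.
1. W lies on line ED with EW:WD = -5:4 ⇒ W = (-14, 5)
2. T is the midpoint of BE ⇒ T = (1/2, 0)
3. S lies on line DB with DS:SB = 2:3 ⇒ S = (-6/5, 3/5)
4. N is the intersection of line TD and line SE ⇒ N = (-4/7, 3/7)
2·[JDW] = -8, 2·[TJN] = 6/7
[JDW]:[TJN] = -8:6/7 = -28/3

[JDW]:[TJN] = -28/3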